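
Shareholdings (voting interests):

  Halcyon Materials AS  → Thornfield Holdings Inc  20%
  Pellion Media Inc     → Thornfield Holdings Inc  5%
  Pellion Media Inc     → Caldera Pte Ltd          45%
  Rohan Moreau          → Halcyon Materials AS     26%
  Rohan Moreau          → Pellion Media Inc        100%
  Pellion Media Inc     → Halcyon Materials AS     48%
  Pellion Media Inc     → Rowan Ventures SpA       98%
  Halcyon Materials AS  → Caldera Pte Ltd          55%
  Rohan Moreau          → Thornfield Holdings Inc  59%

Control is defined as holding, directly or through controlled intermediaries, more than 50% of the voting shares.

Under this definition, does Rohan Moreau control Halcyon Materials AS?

Rohan holds 100% of Pellion, so Rohan controls Pellion.
Rohan and Pellion together hold 26% + 48% = 74% of Halcyon, so Rohan controls Halcyon.

Yes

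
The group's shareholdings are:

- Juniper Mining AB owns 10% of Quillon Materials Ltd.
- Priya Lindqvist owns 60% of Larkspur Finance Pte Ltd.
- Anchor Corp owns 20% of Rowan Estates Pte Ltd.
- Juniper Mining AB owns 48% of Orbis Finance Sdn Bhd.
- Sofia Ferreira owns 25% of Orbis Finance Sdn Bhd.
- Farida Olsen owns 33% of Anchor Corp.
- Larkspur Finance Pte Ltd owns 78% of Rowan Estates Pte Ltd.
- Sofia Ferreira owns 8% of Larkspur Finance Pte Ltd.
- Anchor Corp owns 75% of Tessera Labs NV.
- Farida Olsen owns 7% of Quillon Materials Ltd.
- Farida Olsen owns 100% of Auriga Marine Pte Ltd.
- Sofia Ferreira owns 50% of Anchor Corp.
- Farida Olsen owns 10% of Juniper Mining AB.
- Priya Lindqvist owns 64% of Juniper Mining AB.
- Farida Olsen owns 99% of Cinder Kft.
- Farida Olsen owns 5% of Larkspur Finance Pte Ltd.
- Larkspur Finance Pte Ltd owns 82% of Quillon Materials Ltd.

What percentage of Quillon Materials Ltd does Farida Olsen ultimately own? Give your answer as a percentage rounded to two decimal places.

12.10%

Farida reaches Quillon along 3 paths.
Direct stake: 7% = 7%.
Via Larkspur: 5% × 82% = 4.1%.
Via Juniper: 10% × 10% = 1%.
Total: 7% + 4.1% + 1% = 12.1%.
Rounded: 12.10%.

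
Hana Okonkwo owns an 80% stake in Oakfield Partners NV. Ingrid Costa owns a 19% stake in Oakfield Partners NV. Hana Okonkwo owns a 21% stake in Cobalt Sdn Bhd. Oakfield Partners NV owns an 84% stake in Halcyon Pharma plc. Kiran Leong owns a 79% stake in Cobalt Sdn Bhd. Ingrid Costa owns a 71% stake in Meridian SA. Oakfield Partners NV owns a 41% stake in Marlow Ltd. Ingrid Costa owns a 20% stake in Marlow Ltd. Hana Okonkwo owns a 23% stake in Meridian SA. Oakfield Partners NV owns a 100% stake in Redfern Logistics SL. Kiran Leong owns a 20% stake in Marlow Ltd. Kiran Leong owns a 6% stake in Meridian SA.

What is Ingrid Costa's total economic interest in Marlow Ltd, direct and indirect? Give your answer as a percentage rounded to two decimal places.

27.79%

Ingrid reaches Marlow along 2 paths.
Direct stake: 20% = 20%.
Via Oakfield: 19% × 41% = 7.79%.
Total: 20% + 7.79% = 27.79%.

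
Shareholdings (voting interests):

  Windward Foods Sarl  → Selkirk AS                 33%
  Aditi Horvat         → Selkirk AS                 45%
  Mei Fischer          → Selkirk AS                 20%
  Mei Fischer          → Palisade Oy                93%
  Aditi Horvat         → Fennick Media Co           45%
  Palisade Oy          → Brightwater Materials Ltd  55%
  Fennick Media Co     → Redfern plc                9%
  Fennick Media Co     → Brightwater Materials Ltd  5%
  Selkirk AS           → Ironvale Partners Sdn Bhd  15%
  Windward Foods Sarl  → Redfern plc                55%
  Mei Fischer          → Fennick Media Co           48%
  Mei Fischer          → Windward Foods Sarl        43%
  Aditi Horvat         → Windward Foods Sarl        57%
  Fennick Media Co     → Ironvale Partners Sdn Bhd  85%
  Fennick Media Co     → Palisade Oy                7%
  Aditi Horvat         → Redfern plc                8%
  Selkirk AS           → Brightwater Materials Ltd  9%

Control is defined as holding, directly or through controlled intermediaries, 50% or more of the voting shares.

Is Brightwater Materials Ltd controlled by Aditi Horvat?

Aditi holds 57% of Windward, so Aditi controls Windward.
Windward and Aditi together hold 55% + 8% = 63% of Redfern, so Aditi controls Redfern.
Windward and Aditi together hold 33% + 45% = 78% of Selkirk, so Aditi controls Selkirk.
In Brightwater, Aditi's side holds only 9%, not ≥ 50%.
So Aditi does not control Brightwater.

No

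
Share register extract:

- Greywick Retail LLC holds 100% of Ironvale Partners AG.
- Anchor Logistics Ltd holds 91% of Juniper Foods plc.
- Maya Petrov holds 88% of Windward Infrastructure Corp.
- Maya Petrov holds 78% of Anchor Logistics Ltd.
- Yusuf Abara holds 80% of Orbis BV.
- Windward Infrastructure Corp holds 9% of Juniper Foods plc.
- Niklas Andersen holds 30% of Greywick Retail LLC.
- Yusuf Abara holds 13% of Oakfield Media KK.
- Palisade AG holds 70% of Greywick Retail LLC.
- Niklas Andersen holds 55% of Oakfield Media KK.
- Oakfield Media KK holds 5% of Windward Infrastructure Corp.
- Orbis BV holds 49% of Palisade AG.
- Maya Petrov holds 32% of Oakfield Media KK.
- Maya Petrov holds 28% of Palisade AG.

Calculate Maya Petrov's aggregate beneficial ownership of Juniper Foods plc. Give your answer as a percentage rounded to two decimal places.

Maya reaches Juniper along 3 paths.
Via Anchor: 78% × 91% = 70.98%.
Via Windward: 88% × 9% = 7.92%.
Via Oakfield → Windward: 32% × 5% × 9% = 0.144%.
Total: 70.98% + 7.92% + 0.144% = 79.044%.
Rounded: 79.04%.

79.04%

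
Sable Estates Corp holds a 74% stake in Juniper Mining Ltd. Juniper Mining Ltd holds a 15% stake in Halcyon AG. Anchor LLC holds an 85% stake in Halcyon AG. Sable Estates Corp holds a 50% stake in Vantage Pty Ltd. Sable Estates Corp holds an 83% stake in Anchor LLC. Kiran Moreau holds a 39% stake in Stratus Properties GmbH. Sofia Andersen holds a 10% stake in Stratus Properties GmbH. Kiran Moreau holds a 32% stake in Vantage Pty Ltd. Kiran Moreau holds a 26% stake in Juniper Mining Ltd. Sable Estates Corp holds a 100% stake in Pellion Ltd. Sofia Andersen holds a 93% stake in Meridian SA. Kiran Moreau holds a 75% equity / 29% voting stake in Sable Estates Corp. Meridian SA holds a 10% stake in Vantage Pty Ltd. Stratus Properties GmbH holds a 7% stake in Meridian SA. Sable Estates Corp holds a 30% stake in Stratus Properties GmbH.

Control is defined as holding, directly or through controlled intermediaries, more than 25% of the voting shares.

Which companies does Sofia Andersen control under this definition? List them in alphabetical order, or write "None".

Sofia holds 93% of Meridian, so Sofia controls Meridian.
No other company's threshold is met.

Meridian SA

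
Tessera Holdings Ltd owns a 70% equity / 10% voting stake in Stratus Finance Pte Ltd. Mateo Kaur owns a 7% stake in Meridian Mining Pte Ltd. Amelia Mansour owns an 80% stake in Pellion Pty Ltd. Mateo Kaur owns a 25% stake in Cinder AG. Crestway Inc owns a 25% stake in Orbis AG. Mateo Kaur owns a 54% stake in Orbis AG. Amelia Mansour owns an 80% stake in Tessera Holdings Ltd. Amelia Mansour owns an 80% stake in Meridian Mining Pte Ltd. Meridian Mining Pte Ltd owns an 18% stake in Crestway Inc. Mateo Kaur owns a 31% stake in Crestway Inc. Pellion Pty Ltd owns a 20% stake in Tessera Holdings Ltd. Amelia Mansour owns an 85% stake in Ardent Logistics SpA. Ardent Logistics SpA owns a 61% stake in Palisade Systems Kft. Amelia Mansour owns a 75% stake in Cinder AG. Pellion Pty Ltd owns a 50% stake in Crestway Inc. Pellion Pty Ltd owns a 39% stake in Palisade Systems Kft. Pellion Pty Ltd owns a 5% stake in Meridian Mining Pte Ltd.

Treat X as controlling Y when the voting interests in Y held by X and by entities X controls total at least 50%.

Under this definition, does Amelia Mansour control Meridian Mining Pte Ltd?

Yes

Amelia holds 80% of Pellion, so Amelia controls Pellion.
Pellion and Amelia together hold 5% + 80% = 85% of Meridian, so Amelia controls Meridian.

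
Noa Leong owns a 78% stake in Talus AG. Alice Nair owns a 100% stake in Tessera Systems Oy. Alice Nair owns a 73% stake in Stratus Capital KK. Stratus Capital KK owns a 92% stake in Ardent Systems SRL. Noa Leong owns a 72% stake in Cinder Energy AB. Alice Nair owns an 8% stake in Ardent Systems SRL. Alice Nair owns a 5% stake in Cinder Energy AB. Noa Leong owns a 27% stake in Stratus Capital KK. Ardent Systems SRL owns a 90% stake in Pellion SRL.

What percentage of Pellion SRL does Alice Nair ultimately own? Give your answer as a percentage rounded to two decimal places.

67.64%

Alice reaches Pellion along 2 paths.
Via Ardent: 8% × 90% = 7.2%.
Via Stratus → Ardent: 73% × 92% × 90% = 60.444%.
Total: 7.2% + 60.444% = 67.644%.
Rounded: 67.64%.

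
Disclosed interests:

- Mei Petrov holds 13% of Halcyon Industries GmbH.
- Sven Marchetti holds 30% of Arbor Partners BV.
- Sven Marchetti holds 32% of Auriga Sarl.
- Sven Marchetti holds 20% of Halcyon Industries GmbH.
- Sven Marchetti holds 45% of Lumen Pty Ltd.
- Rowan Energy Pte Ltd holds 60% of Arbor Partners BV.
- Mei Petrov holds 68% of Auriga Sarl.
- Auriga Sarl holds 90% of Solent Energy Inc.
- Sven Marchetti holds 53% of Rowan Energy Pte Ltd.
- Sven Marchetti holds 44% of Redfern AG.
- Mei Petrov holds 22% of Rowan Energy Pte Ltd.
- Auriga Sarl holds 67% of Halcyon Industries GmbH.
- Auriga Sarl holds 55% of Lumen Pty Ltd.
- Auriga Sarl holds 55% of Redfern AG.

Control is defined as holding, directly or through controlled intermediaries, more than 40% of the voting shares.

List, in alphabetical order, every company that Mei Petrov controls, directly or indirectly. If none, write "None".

Auriga Sarl, Halcyon Industries GmbH, Lumen Pty Ltd, Redfern AG, Solent Energy Inc

Mei holds 68% of Auriga, so Mei controls Auriga.
Auriga holds 90% of Solent, so Mei controls Solent.
Mei and Auriga together hold 13% + 67% = 80% of Halcyon, so Mei controls Halcyon.
Auriga holds 55% of Redfern, so Mei controls Redfern.
Auriga holds 55% of Lumen, so Mei controls Lumen.
No other company's threshold is met.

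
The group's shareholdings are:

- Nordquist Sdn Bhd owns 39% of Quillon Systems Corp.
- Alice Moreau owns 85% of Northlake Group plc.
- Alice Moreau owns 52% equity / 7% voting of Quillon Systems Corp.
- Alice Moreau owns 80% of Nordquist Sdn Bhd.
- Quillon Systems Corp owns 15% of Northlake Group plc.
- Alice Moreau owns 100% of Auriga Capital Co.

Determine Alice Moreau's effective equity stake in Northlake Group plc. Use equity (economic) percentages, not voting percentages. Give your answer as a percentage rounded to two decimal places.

Alice reaches Northlake along 3 paths.
Direct stake: 85% = 85%.
Via Nordquist → Quillon: 80% × 39% × 15% = 4.68%.
Via Quillon: 52% × 15% = 7.8%.
Total: 85% + 4.68% + 7.8% = 97.48%.

97.48%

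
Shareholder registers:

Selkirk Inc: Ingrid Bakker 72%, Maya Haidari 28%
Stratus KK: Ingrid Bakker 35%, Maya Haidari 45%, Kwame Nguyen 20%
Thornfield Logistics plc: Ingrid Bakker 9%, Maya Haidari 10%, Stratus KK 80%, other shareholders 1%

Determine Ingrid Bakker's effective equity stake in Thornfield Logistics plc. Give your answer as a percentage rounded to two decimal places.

37.00%

Ingrid reaches Thornfield along 2 paths.
Direct stake: 9% = 9%.
Via Stratus: 35% × 80% = 28%.
Total: 9% + 28% = 37%.
Rounded: 37.00%.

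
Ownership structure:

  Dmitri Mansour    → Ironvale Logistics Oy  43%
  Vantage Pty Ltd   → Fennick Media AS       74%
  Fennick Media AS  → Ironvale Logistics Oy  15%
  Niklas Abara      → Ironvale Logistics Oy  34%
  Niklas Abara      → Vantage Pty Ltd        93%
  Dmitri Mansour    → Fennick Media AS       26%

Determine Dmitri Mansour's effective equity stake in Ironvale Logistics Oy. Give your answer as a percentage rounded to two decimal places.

Dmitri reaches Ironvale along 2 paths.
Direct stake: 43% = 43%.
Via Fennick: 26% × 15% = 3.9%.
Total: 43% + 3.9% = 46.9%.
Rounded: 46.90%.

46.90%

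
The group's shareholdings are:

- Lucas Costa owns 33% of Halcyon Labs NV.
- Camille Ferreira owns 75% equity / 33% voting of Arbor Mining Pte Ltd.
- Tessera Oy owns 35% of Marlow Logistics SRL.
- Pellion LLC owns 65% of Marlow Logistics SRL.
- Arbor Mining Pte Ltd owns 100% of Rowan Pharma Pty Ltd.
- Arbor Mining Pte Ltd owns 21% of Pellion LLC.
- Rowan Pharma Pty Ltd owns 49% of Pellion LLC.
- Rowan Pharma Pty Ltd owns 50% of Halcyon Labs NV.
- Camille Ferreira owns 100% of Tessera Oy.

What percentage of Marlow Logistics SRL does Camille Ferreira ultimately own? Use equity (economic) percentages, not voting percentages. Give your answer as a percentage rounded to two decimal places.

69.13%

Camille reaches Marlow along 3 paths.
Via Tessera: 100% × 35% = 35%.
Via Arbor → Pellion: 75% × 21% × 65% = 10.2375%.
Via Arbor → Rowan → Pellion: 75% × 100% × 49% × 65% = 23.8875%.
Total: 35% + 10.2375% + 23.8875% = 69.125%.
Rounded: 69.13%.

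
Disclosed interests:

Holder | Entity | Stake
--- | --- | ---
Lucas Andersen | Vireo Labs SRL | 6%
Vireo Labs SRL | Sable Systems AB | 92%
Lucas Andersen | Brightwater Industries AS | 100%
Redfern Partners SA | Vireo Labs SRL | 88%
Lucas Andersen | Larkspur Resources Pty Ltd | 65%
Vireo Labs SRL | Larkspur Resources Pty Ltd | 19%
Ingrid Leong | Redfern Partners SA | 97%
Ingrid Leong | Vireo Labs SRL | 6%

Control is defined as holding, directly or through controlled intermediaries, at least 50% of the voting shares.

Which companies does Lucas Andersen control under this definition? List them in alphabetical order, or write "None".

Brightwater Industries AS, Larkspur Resources Pty Ltd

Lucas holds 65% of Larkspur, so Lucas controls Larkspur.
Lucas holds 100% of Brightwater, so Lucas controls Brightwater.
No other company's threshold is met.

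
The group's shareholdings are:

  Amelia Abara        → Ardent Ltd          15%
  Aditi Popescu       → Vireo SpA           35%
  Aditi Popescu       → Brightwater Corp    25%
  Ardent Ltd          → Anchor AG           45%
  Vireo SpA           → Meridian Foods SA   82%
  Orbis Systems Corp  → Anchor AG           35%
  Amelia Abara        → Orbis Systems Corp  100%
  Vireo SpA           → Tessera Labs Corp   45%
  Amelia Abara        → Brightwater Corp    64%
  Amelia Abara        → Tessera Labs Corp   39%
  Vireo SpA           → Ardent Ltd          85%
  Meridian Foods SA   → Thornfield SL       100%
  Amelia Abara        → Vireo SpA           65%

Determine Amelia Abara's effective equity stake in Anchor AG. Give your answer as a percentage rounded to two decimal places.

Amelia reaches Anchor along 3 paths.
Via Orbis: 100% × 35% = 35%.
Via Ardent: 15% × 45% = 6.75%.
Via Vireo → Ardent: 65% × 85% × 45% = 24.8625%.
Total: 35% + 6.75% + 24.8625% = 66.6125%.
Rounded: 66.61%.

66.61%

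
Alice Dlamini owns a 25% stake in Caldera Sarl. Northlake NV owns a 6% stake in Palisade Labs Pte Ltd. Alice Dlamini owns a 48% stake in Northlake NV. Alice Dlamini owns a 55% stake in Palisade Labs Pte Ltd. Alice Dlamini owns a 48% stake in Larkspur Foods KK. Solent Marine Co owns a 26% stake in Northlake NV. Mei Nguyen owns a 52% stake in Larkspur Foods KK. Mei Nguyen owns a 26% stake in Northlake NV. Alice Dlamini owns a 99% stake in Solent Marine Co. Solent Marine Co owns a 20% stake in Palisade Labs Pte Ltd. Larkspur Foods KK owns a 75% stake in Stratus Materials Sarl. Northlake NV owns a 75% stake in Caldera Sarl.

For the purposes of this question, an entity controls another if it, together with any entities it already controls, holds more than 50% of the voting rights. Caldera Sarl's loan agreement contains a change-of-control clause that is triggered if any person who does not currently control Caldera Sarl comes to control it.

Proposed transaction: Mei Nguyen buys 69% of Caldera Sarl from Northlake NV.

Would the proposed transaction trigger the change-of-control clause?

The purchase adds only to Mei's holdings (Northlake's stake shrinks), so Mei is the only person who could newly come to control Caldera.
Mei holds 52% of Larkspur, so Mei controls Larkspur.
Larkspur holds 75% of Stratus, so Mei controls Stratus.
Neither Mei nor any entity Mei controls holds any voting interest in Caldera.
So before the transaction, Mei does not control Caldera.
After the purchase, Mei holds 69% of Caldera directly, and Northlake's stake falls to 6%.
Mei holds 69% of Caldera, so Mei controls Caldera.
Mei did not control Caldera before and does after, so the clause is triggered.

Yes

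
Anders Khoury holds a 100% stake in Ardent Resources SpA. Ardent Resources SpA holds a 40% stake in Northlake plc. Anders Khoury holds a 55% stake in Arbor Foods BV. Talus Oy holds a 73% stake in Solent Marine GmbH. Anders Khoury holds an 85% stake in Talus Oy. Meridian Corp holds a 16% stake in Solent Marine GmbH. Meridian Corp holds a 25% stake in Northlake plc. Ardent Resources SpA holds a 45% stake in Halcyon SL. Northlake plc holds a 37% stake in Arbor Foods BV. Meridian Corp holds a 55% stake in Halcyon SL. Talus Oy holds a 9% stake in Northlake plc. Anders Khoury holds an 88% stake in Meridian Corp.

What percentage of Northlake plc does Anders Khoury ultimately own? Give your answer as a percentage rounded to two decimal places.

Anders reaches Northlake along 3 paths.
Via Talus: 85% × 9% = 7.65%.
Via Meridian: 88% × 25% = 22%.
Via Ardent: 100% × 40% = 40%.
Total: 7.65% + 22% + 40% = 69.65%.

69.65%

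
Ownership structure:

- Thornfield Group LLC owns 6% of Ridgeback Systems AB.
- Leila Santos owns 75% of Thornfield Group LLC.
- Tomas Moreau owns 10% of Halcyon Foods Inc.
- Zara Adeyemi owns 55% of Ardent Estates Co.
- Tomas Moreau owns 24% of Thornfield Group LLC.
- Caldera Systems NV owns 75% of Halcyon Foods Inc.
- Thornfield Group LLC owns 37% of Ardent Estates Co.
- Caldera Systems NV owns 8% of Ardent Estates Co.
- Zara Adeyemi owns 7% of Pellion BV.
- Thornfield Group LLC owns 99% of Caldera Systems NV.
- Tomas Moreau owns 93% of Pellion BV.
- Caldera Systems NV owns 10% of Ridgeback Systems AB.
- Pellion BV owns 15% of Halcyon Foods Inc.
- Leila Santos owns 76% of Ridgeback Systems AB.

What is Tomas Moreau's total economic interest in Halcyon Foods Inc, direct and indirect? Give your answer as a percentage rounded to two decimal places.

Tomas reaches Halcyon along 3 paths.
Via Thornfield → Caldera: 24% × 99% × 75% = 17.82%.
Direct stake: 10% = 10%.
Via Pellion: 93% × 15% = 13.95%.
Total: 17.82% + 10% + 13.95% = 41.77%.

41.77%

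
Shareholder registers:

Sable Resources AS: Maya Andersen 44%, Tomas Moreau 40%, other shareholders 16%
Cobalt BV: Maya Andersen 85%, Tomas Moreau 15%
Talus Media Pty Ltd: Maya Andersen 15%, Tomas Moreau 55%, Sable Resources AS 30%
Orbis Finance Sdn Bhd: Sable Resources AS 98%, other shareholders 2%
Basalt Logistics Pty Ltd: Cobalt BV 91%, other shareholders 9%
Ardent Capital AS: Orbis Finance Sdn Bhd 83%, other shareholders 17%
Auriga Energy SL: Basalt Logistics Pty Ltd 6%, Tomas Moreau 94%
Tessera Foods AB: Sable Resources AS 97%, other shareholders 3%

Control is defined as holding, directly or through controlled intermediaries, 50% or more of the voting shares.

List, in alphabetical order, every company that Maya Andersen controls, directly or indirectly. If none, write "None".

Maya holds 85% of Cobalt, so Maya controls Cobalt.
Cobalt holds 91% of Basalt, so Maya controls Basalt.
No other company's threshold is met.

Basalt Logistics Pty Ltd, Cobalt BV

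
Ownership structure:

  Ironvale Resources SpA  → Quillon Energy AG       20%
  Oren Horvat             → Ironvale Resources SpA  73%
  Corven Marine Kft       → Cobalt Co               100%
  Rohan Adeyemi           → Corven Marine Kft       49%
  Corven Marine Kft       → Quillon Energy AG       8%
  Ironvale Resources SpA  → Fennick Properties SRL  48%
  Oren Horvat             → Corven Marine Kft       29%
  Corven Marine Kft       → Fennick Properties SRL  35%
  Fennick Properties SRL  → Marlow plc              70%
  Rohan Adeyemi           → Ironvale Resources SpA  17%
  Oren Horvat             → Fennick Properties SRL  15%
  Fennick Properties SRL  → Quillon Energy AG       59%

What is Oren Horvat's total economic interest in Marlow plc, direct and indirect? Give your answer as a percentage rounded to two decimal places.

Oren reaches Marlow along 3 paths.
Via Corven → Fennick: 29% × 35% × 70% = 7.105%.
Via Fennick: 15% × 70% = 10.5%.
Via Ironvale → Fennick: 73% × 48% × 70% = 24.528%.
Total: 7.105% + 10.5% + 24.528% = 42.133%.
Rounded: 42.13%.

42.13%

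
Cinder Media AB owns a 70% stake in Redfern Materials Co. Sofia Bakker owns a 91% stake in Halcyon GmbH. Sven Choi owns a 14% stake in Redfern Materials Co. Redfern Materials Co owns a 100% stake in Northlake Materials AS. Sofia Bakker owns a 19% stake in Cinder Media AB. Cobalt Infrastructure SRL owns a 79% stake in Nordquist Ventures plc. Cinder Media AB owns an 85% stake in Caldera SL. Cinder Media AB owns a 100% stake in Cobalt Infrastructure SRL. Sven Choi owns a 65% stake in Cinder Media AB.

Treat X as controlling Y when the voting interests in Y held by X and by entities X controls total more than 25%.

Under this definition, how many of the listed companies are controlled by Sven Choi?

Sven holds 65% of Cinder, so Sven controls Cinder.
Cinder holds 85% of Caldera, so Sven controls Caldera.
Sven and Cinder together hold 14% + 70% = 84% of Redfern, so Sven controls Redfern.
Cinder holds 100% of Cobalt, so Sven controls Cobalt.
Redfern holds 100% of Northlake, so Sven controls Northlake.
Cobalt holds 79% of Nordquist, so Sven controls Nordquist.
No other company's threshold is met.
Sven controls 6 companies.

6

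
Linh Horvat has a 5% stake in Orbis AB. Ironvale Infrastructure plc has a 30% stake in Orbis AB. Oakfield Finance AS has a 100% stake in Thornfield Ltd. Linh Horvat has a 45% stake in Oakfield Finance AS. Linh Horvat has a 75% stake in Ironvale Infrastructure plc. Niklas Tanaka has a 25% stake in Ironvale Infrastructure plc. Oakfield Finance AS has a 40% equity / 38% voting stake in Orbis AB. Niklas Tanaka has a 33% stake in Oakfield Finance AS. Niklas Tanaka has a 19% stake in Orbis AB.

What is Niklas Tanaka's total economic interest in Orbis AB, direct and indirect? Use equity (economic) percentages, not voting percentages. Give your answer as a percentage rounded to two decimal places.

Niklas reaches Orbis along 3 paths.
Via Oakfield: 33% × 40% = 13.2%.
Via Ironvale: 25% × 30% = 7.5%.
Direct stake: 19% = 19%.
Total: 13.2% + 7.5% + 19% = 39.7%.
Rounded: 39.70%.

39.70%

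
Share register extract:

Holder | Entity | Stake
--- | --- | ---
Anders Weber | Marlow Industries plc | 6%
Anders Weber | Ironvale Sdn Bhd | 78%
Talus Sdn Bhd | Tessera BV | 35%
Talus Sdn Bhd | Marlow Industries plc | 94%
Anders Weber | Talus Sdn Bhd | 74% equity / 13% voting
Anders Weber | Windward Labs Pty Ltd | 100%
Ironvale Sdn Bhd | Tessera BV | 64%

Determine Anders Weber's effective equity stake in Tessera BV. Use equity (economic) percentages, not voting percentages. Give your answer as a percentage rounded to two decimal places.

75.82%

Anders reaches Tessera along 2 paths.
Via Talus: 74% × 35% = 25.9%.
Via Ironvale: 78% × 64% = 49.92%.
Total: 25.9% + 49.92% = 75.82%.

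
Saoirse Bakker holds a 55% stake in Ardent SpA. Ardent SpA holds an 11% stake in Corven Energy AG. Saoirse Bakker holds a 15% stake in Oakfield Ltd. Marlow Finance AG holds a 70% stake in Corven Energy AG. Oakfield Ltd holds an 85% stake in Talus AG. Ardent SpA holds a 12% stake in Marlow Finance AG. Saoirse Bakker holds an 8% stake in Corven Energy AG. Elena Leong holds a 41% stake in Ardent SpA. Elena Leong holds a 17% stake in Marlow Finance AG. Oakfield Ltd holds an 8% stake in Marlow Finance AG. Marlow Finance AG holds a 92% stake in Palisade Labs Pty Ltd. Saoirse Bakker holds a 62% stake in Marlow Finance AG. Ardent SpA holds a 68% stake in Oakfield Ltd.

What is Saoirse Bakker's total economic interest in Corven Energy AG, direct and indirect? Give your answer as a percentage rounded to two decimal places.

Saoirse reaches Corven along 6 paths.
Direct stake: 8% = 8%.
Via Ardent: 55% × 11% = 6.05%.
Via Ardent → Oakfield → Marlow: 55% × 68% × 8% × 70% = 2.0944%.
Via Oakfield → Marlow: 15% × 8% × 70% = 0.84%.
Via Ardent → Marlow: 55% × 12% × 70% = 4.62%.
Via Marlow: 62% × 70% = 43.4%.
Total: 8% + 6.05% + 2.0944% + 0.84% + 4.62% + 43.4% = 65.0044%.
Rounded: 65.00%.

65.00%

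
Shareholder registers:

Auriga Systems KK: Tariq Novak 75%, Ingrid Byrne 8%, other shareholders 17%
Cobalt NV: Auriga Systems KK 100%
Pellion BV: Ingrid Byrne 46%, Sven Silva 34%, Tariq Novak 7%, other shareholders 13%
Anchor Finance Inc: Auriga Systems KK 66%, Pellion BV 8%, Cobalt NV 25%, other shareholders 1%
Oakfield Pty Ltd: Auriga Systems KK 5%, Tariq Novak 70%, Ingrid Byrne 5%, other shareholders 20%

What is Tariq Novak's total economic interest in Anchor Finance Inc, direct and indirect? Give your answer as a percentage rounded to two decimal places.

Tariq reaches Anchor along 3 paths.
Via Auriga: 75% × 66% = 49.5%.
Via Pellion: 7% × 8% = 0.56%.
Via Auriga → Cobalt: 75% × 100% × 25% = 18.75%.
Total: 49.5% + 0.56% + 18.75% = 68.81%.

68.81%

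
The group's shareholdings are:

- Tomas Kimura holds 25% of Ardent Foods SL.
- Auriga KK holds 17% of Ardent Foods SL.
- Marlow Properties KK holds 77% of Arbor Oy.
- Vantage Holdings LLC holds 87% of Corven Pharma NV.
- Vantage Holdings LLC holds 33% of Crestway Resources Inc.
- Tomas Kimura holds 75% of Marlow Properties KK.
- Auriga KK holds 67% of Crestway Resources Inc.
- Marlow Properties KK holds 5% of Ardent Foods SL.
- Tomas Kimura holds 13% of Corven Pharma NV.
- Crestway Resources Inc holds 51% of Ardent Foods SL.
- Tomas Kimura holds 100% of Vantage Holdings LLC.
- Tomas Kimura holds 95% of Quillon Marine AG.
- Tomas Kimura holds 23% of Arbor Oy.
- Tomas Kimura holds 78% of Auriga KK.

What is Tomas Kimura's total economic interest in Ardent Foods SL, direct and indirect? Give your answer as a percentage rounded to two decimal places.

Tomas reaches Ardent along 5 paths.
Via Auriga: 78% × 17% = 13.26%.
Direct stake: 25% = 25%.
Via Vantage → Crestway: 100% × 33% × 51% = 16.83%.
Via Auriga → Crestway: 78% × 67% × 51% = 26.6526%.
Via Marlow: 75% × 5% = 3.75%.
Total: 13.26% + 25% + 16.83% + 26.6526% + 3.75% = 85.4926%.
Rounded: 85.49%.

85.49%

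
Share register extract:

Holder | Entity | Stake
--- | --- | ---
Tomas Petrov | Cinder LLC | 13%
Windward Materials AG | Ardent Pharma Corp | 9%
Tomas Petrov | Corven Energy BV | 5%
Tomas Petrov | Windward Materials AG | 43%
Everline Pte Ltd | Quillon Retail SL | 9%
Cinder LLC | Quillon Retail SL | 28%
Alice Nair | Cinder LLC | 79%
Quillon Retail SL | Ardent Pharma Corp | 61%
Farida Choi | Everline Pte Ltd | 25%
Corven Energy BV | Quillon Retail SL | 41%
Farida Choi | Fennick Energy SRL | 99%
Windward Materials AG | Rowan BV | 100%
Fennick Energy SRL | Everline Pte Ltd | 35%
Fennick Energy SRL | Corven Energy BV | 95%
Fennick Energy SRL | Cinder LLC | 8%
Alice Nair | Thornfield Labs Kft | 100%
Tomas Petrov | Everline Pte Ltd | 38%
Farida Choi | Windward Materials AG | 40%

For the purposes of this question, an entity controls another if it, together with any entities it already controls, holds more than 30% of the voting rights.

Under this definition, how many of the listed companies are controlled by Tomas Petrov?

Tomas holds 43% of Windward, so Tomas controls Windward.
Tomas holds 38% of Everline, so Tomas controls Everline.
Windward holds 100% of Rowan, so Tomas controls Rowan.
No other company's threshold is met.
Tomas controls 3 companies.

3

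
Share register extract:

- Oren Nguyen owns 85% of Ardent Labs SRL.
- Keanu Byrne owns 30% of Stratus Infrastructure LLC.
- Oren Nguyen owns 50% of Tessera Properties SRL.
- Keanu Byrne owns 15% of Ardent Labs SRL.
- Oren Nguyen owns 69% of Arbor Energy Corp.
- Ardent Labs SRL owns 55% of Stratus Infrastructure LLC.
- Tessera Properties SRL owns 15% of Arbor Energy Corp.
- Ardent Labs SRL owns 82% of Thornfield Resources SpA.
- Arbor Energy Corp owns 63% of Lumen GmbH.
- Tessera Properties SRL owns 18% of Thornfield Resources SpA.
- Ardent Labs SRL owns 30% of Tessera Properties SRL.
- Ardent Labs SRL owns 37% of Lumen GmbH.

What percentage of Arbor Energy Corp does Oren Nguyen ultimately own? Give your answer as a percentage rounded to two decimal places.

Oren reaches Arbor along 3 paths.
Direct stake: 69% = 69%.
Via Ardent → Tessera: 85% × 30% × 15% = 3.825%.
Via Tessera: 50% × 15% = 7.5%.
Total: 69% + 3.825% + 7.5% = 80.325%.
Rounded: 80.33%.

80.33%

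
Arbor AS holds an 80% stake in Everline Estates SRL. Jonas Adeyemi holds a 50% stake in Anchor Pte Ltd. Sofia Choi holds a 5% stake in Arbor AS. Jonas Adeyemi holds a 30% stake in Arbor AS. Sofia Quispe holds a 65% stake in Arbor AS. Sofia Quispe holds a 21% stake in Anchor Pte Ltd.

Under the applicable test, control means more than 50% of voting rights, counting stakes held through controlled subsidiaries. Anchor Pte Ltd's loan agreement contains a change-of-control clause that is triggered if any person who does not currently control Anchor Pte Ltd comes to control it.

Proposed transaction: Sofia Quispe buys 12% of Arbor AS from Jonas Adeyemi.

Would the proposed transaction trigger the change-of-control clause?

No

The purchase adds only to Sofia Quispe's holdings (Jonas's stake shrinks), so Sofia Quispe is the only person who could newly come to control Anchor.
Sofia Quispe holds 65% of Arbor, so Sofia Quispe controls Arbor.
Arbor holds 80% of Everline, so Sofia Quispe controls Everline.
In Anchor, Sofia Quispe's side holds only 21%, not > 50%.
So before the transaction, Sofia Quispe does not control Anchor.
After the purchase, Sofia Quispe's direct stake in Arbor rises to 65% + 12% = 77%, and Jonas's stake falls to 18%.
Sofia Quispe holds 77% of Arbor, so Sofia Quispe controls Arbor.
After the transaction, Sofia Quispe's side holds 21% of Anchor, not > 50%, so Sofia Quispe still does not control Anchor.
No new person acquires control, so the clause is not triggered.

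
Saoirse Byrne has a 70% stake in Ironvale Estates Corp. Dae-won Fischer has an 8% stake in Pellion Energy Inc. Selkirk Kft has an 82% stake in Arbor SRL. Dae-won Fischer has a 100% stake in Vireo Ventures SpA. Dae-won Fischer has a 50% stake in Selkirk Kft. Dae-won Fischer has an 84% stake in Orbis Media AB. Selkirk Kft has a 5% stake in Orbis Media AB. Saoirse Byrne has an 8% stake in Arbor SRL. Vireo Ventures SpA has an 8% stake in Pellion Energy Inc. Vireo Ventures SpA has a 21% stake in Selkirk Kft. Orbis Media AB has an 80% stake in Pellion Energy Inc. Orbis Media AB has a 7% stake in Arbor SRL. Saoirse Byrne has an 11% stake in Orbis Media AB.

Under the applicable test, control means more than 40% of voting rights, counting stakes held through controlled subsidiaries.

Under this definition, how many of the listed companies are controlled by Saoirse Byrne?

Saoirse holds 70% of Ironvale, so Saoirse controls Ironvale.
No other company's threshold is met.
Saoirse controls 1 company.

1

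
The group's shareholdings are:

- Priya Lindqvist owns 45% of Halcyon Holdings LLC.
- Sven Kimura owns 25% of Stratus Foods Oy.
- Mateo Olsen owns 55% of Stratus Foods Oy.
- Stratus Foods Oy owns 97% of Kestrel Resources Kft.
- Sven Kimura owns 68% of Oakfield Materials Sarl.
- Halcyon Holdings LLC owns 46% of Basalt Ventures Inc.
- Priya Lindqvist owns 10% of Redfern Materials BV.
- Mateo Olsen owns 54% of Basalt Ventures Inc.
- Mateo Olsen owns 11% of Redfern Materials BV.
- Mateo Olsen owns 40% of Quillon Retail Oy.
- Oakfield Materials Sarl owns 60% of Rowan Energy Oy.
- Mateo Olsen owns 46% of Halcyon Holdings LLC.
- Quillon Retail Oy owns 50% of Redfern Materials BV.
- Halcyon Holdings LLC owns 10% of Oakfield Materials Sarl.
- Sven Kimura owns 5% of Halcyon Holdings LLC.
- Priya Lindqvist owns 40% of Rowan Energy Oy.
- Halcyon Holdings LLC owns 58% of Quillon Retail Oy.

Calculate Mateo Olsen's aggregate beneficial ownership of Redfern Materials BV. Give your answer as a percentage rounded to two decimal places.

Mateo reaches Redfern along 3 paths.
Via Halcyon → Quillon: 46% × 58% × 50% = 13.34%.
Via Quillon: 40% × 50% = 20%.
Direct stake: 11% = 11%.
Total: 13.34% + 20% + 11% = 44.34%.

44.34%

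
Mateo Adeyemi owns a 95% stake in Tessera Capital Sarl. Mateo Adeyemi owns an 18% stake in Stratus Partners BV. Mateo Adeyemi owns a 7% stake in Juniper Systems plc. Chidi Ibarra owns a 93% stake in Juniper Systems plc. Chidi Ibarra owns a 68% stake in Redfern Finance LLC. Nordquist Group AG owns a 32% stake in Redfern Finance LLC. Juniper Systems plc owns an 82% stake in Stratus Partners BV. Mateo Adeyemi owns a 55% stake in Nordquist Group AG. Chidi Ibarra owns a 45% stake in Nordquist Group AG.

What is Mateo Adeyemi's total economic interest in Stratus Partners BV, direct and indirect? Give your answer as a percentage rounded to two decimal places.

23.74%

Mateo reaches Stratus along 2 paths.
Via Juniper: 7% × 82% = 5.74%.
Direct stake: 18% = 18%.
Total: 5.74% + 18% = 23.74%.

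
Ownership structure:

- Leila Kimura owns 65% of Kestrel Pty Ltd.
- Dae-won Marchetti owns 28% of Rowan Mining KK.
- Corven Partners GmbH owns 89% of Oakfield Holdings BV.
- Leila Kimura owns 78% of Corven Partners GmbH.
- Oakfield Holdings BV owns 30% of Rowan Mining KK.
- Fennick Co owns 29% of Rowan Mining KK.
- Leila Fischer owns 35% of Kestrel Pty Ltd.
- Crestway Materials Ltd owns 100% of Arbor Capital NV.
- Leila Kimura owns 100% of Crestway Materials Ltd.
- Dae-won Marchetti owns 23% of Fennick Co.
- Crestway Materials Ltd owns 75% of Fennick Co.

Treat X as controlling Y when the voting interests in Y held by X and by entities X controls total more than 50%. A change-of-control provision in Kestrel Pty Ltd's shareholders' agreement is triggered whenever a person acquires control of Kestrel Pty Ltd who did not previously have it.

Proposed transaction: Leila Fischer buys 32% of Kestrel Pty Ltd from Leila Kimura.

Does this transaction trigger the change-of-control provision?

Yes

The purchase adds only to Leila Fischer's holdings (Leila Kimura's stake shrinks), so Leila Fischer is the only person who could newly come to control Kestrel.
Leila Fischer's largest direct stake is 35% in Kestrel, which does not meet the threshold, so Leila Fischer controls no company.
In Kestrel, Leila Fischer's side holds only 35%, not > 50%.
So before the transaction, Leila Fischer does not control Kestrel.
After the purchase, Leila Fischer's direct stake in Kestrel rises to 35% + 32% = 67%, and Leila Kimura's stake falls to 33%.
Leila Fischer holds 67% of Kestrel, so Leila Fischer controls Kestrel.
Leila Fischer did not control Kestrel before and does after, so the clause is triggered.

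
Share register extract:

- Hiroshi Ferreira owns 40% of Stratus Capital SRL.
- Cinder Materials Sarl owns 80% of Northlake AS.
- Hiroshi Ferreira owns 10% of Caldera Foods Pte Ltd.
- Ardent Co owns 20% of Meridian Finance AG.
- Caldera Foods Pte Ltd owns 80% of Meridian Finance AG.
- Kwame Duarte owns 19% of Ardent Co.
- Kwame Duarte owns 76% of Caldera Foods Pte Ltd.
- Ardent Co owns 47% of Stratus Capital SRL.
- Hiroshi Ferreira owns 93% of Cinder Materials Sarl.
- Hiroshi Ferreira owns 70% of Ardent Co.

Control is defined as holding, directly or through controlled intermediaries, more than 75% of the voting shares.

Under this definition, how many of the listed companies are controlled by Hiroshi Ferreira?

2

Hiroshi holds 93% of Cinder, so Hiroshi controls Cinder.
Cinder holds 80% of Northlake, so Hiroshi controls Northlake.
No other company's threshold is met.
Hiroshi controls 2 companies.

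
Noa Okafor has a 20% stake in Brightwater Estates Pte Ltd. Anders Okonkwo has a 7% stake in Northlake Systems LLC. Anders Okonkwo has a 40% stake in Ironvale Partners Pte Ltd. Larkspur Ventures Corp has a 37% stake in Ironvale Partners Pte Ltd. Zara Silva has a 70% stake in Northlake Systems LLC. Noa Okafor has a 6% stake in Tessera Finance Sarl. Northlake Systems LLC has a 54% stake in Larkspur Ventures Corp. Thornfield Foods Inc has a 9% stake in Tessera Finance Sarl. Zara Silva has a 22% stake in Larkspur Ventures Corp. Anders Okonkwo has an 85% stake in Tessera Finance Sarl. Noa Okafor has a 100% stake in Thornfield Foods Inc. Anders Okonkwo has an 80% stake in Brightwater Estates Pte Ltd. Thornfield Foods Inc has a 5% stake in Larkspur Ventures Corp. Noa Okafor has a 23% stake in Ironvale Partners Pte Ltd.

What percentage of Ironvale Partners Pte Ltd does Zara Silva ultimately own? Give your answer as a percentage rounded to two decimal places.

22.13%

Zara reaches Ironvale along 2 paths.
Via Larkspur: 22% × 37% = 8.14%.
Via Northlake → Larkspur: 70% × 54% × 37% = 13.986%.
Total: 8.14% + 13.986% = 22.126%.
Rounded: 22.13%.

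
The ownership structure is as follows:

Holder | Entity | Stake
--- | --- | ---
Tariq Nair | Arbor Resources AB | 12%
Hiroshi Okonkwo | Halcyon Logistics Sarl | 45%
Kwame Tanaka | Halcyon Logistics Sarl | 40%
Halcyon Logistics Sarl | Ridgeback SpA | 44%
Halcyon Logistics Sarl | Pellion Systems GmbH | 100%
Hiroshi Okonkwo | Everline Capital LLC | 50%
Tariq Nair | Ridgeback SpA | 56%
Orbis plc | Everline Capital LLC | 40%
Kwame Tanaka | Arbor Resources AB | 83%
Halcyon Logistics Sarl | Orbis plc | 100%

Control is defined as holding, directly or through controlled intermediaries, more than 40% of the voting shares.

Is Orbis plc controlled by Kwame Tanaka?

No

Kwame holds 83% of Arbor, so Kwame controls Arbor.
Neither Kwame nor any entity Kwame controls holds any voting interest in Orbis.
So Kwame does not control Orbis.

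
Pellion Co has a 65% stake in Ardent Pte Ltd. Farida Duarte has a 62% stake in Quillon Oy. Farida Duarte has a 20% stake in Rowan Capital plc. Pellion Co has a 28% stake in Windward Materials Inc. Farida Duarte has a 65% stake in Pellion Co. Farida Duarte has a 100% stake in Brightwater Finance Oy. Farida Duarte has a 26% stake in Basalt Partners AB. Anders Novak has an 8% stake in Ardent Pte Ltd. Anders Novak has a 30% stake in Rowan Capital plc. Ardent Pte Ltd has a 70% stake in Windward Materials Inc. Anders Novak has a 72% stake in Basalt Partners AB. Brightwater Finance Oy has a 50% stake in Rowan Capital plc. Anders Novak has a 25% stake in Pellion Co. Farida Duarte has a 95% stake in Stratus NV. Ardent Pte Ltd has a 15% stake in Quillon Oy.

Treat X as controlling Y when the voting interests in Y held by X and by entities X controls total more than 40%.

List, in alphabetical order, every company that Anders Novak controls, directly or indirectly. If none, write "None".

Basalt Partners AB

Anders holds 72% of Basalt, so Anders controls Basalt.
No other company's threshold is met.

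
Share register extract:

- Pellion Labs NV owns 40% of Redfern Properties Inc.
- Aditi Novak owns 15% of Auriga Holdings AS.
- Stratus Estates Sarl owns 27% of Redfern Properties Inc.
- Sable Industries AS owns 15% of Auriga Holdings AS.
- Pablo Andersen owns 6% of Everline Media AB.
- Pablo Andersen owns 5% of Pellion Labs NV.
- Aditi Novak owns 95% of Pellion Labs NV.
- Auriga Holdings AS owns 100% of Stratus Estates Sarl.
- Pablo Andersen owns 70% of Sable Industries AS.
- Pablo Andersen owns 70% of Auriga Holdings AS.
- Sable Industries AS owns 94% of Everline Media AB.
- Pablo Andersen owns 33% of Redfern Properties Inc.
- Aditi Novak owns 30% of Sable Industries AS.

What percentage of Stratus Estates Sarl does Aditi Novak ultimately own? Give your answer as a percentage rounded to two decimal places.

Aditi reaches Stratus along 2 paths.
Via Auriga: 15% × 100% = 15%.
Via Sable → Auriga: 30% × 15% × 100% = 4.5%.
Total: 15% + 4.5% = 19.5%.
Rounded: 19.50%.

19.50%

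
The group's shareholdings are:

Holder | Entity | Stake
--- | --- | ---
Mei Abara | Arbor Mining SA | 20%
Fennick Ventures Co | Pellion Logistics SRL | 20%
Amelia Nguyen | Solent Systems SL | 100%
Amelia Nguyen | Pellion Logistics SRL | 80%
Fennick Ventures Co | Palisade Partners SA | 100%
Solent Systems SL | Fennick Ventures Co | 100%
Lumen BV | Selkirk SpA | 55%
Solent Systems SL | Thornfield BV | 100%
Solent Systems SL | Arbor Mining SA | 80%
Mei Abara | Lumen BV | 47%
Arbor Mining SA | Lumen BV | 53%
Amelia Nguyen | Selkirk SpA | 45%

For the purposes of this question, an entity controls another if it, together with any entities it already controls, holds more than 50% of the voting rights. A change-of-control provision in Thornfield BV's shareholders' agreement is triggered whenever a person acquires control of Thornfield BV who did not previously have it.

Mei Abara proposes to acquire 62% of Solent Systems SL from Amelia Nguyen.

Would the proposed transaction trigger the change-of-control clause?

The purchase adds only to Mei's holdings (Amelia's stake shrinks), so Mei is the only person who could newly come to control Thornfield.
Mei's largest direct stake is 47% in Lumen, which does not meet the threshold, so Mei controls no company.
Neither Mei nor any entity Mei controls holds any voting interest in Thornfield.
So before the transaction, Mei does not control Thornfield.
After the purchase, Mei holds 62% of Solent directly, and Amelia's stake falls to 38%.
Mei holds 62% of Solent, so Mei controls Solent.
Solent holds 100% of Thornfield, so Mei controls Thornfield.
Mei did not control Thornfield before and does after, so the clause is triggered.

Yes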